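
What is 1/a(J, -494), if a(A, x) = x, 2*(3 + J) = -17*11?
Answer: -1/494 ≈ -0.0020243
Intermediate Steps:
J = -193/2 (J = -3 + (-17*11)/2 = -3 + (1/2)*(-187) = -3 - 187/2 = -193/2 ≈ -96.500)
1/a(J, -494) = 1/(-494) = -1/494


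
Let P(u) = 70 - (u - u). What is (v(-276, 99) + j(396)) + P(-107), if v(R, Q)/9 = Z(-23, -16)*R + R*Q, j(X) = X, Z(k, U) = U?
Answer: -205706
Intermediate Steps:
v(R, Q) = -144*R + 9*Q*R (v(R, Q) = 9*(-16*R + R*Q) = 9*(-16*R + Q*R) = -144*R + 9*Q*R)
P(u) = 70 (P(u) = 70 - 1*0 = 70 + 0 = 70)
(v(-276, 99) + j(396)) + P(-107) = (9*(-276)*(-16 + 99) + 396) + 70 = (9*(-276)*83 + 396) + 70 = (-206172 + 396) + 70 = -205776 + 70 = -205706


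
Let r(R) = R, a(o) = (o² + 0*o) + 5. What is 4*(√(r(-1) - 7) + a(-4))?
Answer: 84 + 8*I*√2 ≈ 84.0 + 11.314*I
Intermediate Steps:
a(o) = 5 + o² (a(o) = (o² + 0) + 5 = o² + 5 = 5 + o²)
4*(√(r(-1) - 7) + a(-4)) = 4*(√(-1 - 7) + (5 + (-4)²)) = 4*(√(-8) + (5 + 16)) = 4*(2*I*√2 + 21) = 4*(21 + 2*I*√2) = 84 + 8*I*√2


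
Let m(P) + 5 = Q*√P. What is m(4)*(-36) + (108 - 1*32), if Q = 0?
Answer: 256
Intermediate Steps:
m(P) = -5 (m(P) = -5 + 0*√P = -5 + 0 = -5)
m(4)*(-36) + (108 - 1*32) = -5*(-36) + (108 - 1*32) = 180 + (108 - 32) = 180 + 76 = 256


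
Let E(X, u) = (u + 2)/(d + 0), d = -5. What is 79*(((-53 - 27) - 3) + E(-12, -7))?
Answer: -6478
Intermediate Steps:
E(X, u) = -2/5 - u/5 (E(X, u) = (u + 2)/(-5 + 0) = (2 + u)/(-5) = (2 + u)*(-1/5) = -2/5 - u/5)
79*(((-53 - 27) - 3) + E(-12, -7)) = 79*(((-53 - 27) - 3) + (-2/5 - 1/5*(-7))) = 79*((-80 - 3) + (-2/5 + 7/5)) = 79*(-83 + 1) = 79*(-82) = -6478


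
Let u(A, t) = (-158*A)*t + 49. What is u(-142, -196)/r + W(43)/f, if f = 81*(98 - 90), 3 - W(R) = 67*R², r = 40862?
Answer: -988938037/3309822 ≈ -298.79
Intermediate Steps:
u(A, t) = 49 - 158*A*t (u(A, t) = -158*A*t + 49 = 49 - 158*A*t)
W(R) = 3 - 67*R²
f = 648 (f = 81*8 = 648)
u(-142, -196)/r + W(43)/f = (49 - 158*(-142)*(-196))/40862 + (3 - 67*43²)/648 = (49 - 4397456)*(1/40862) + (3 - 67*1849)*(1/648) = -4397407*1/40862 + (3 - 123883)*(1/648) = -4397407/40862 - 123880*1/648 = -4397407/40862 - 15485/81 = -988938037/3309822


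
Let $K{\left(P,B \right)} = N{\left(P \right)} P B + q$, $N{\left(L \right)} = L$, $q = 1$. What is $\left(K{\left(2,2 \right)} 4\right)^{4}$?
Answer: $1679616$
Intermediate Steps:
$K{\left(P,B \right)} = 1 + B P^{2}$ ($K{\left(P,B \right)} = P P B + 1 = P^{2} B + 1 = B P^{2} + 1 = 1 + B P^{2}$)
$\left(K{\left(2,2 \right)} 4\right)^{4} = \left(\left(1 + 2 \cdot 2^{2}\right) 4\right)^{4} = \left(\left(1 + 2 \cdot 4\right) 4\right)^{4} = \left(\left(1 + 8\right) 4\right)^{4} = \left(9 \cdot 4\right)^{4} = 36^{4} = 1679616$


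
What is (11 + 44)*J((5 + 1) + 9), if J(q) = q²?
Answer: 12375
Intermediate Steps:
(11 + 44)*J((5 + 1) + 9) = (11 + 44)*((5 + 1) + 9)² = 55*(6 + 9)² = 55*15² = 55*225 = 12375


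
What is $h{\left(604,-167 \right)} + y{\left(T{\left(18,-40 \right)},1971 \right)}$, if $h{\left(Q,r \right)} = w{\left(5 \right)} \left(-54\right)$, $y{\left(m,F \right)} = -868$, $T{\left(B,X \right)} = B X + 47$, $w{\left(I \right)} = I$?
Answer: $-1138$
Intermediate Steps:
$T{\left(B,X \right)} = 47 + B X$
$h{\left(Q,r \right)} = -270$ ($h{\left(Q,r \right)} = 5 \left(-54\right) = -270$)
$h{\left(604,-167 \right)} + y{\left(T{\left(18,-40 \right)},1971 \right)} = -270 - 868 = -1138$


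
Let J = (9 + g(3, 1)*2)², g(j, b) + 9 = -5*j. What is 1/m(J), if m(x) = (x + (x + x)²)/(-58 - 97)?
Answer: -31/1851057 ≈ -1.6747e-5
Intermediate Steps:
g(j, b) = -9 - 5*j
J = 1521 (J = (9 + (-9 - 5*3)*2)² = (9 + (-9 - 15)*2)² = (9 - 24*2)² = (9 - 48)² = (-39)² = 1521)
m(x) = -4*x²/155 - x/155 (m(x) = (x + (2*x)²)/(-155) = (x + 4*x²)*(-1/155) = -4*x²/155 - x/155)
1/m(J) = 1/(-1/155*1521*(1 + 4*1521)) = 1/(-1/155*1521*(1 + 6084)) = 1/(-1/155*1521*6085) = 1/(-1851057/31) = -31/1851057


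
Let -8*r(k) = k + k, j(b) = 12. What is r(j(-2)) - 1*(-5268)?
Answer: 5265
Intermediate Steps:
r(k) = -k/4 (r(k) = -(k + k)/8 = -k/4)
r(j(-2)) - 1*(-5268) = -¼*12 - 1*(-5268) = -3 + 5268 = 5265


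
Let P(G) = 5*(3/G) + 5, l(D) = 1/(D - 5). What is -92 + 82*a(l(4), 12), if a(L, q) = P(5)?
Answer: 564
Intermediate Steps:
l(D) = 1/(-5 + D)
P(G) = 5 + 15/G (P(G) = 15/G + 5 = 5 + 15/G)
a(L, q) = 8 (a(L, q) = 5 + 15/5 = 5 + 15*(1/5) = 5 + 3 = 8)
-92 + 82*a(l(4), 12) = -92 + 82*8 = -92 + 656 = 564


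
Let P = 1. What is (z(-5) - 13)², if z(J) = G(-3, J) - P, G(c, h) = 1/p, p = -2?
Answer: 841/4 ≈ 210.25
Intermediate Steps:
G(c, h) = -½ (G(c, h) = 1/(-2) = -½)
z(J) = -3/2 (z(J) = -½ - 1*1 = -½ - 1 = -3/2)
(z(-5) - 13)² = (-3/2 - 13)² = (-29/2)² = 841/4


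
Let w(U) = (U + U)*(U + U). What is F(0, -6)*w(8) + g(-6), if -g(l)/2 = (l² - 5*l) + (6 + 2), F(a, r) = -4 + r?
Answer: -2708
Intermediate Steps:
w(U) = 4*U² (w(U) = (2*U)*(2*U) = 4*U²)
g(l) = -16 - 2*l² + 10*l (g(l) = -2*((l² - 5*l) + (6 + 2)) = -2*((l² - 5*l) + 8) = -2*(8 + l² - 5*l) = -16 - 2*l² + 10*l)
F(0, -6)*w(8) + g(-6) = (-4 - 6)*(4*8²) + (-16 - 2*(-6)² + 10*(-6)) = -40*64 + (-16 - 2*36 - 60) = -10*256 + (-16 - 72 - 60) = -2560 - 148 = -2708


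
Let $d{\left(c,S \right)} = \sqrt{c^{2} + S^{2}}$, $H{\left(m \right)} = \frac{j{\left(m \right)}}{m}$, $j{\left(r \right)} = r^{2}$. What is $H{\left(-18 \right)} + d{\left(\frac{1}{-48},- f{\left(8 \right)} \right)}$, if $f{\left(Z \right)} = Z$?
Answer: $-18 + \frac{\sqrt{147457}}{48} \approx -10.0$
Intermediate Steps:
$H{\left(m \right)} = m$ ($H{\left(m \right)} = \frac{m^{2}}{m} = m$)
$d{\left(c,S \right)} = \sqrt{S^{2} + c^{2}}$
$H{\left(-18 \right)} + d{\left(\frac{1}{-48},- f{\left(8 \right)} \right)} = -18 + \sqrt{\left(\left(-1\right) 8\right)^{2} + \left(\frac{1}{-48}\right)^{2}} = -18 + \sqrt{\left(-8\right)^{2} + \left(- \frac{1}{48}\right)^{2}} = -18 + \sqrt{64 + \frac{1}{2304}} = -18 + \sqrt{\frac{147457}{2304}} = -18 + \frac{\sqrt{147457}}{48}$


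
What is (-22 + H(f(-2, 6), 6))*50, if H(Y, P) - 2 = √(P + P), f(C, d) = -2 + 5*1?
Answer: -1000 + 100*√3 ≈ -826.79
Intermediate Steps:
f(C, d) = 3 (f(C, d) = -2 + 5 = 3)
H(Y, P) = 2 + √2*√P (H(Y, P) = 2 + √(P + P) = 2 + √(2*P) = 2 + √2*√P)
(-22 + H(f(-2, 6), 6))*50 = (-22 + (2 + √2*√6))*50 = (-22 + (2 + 2*√3))*50 = (-20 + 2*√3)*50 = -1000 + 100*√3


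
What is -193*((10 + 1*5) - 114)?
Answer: 19107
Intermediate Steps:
-193*((10 + 1*5) - 114) = -193*((10 + 5) - 114) = -193*(15 - 114) = -193*(-99) = 19107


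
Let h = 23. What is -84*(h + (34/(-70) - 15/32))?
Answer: -74073/40 ≈ -1851.8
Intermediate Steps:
-84*(h + (34/(-70) - 15/32)) = -84*(23 + (34/(-70) - 15/32)) = -84*(23 + (34*(-1/70) - 15*1/32)) = -84*(23 + (-17/35 - 15/32)) = -84*(23 - 1069/1120) = -84*24691/1120 = -74073/40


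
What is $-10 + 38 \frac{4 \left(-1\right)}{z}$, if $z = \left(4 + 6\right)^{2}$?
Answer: $- \frac{288}{25} \approx -11.52$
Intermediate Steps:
$z = 100$ ($z = 10^{2} = 100$)
$-10 + 38 \frac{4 \left(-1\right)}{z} = -10 + 38 \frac{4 \left(-1\right)}{100} = -10 + 38 \left(\left(-4\right) \frac{1}{100}\right) = -10 + 38 \left(- \frac{1}{25}\right) = -10 - \frac{38}{25} = - \frac{288}{25}$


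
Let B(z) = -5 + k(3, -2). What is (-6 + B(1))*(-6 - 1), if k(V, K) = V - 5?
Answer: 91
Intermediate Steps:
k(V, K) = -5 + V
B(z) = -7 (B(z) = -5 + (-5 + 3) = -5 - 2 = -7)
(-6 + B(1))*(-6 - 1) = (-6 - 7)*(-6 - 1) = -13*(-7) = 91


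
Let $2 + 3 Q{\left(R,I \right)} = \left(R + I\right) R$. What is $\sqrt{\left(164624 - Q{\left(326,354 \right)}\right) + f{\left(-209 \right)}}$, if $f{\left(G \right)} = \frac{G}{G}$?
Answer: $\frac{\sqrt{816591}}{3} \approx 301.22$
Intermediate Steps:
$Q{\left(R,I \right)} = - \frac{2}{3} + \frac{R \left(I + R\right)}{3}$ ($Q{\left(R,I \right)} = - \frac{2}{3} + \frac{\left(R + I\right) R}{3} = - \frac{2}{3} + \frac{\left(I + R\right) R}{3} = - \frac{2}{3} + \frac{R \left(I + R\right)}{3}$)
$f{\left(G \right)} = 1$
$\sqrt{\left(164624 - Q{\left(326,354 \right)}\right) + f{\left(-209 \right)}} = \sqrt{\left(164624 - \left(- \frac{2}{3} + \frac{326^{2}}{3} + \frac{1}{3} \cdot 354 \cdot 326\right)\right) + 1} = \sqrt{\left(164624 - \left(- \frac{2}{3} + \frac{1}{3} \cdot 106276 + 38468\right)\right) + 1} = \sqrt{\left(164624 - \left(- \frac{2}{3} + \frac{106276}{3} + 38468\right)\right) + 1} = \sqrt{\left(164624 - \frac{221678}{3}\right) + 1} = \sqrt{\frac{272194}{3} + 1} = \sqrt{\frac{272197}{3}} = \frac{\sqrt{816591}}{3}$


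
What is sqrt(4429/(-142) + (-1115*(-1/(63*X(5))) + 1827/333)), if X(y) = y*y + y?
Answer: I*sqrt(687879033177)/165501 ≈ 5.0114*I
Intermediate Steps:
X(y) = y + y**2 (X(y) = y**2 + y = y + y**2)
sqrt(4429/(-142) + (-1115*(-1/(63*X(5))) + 1827/333)) = sqrt(4429/(-142) + (-1115*(-1/(315*(1 + 5))) + 1827/333)) = sqrt(4429*(-1/142) + (-1115/((-315*6)) + 1827*(1/333))) = sqrt(-4429/142 + (-1115/((-63*30)) + 203/37)) = sqrt(-4429/142 + (-1115/(-1890) + 203/37)) = sqrt(-4429/142 + (-1115*(-1/1890) + 203/37)) = sqrt(-4429/142 + (223/378 + 203/37)) = sqrt(-4429/142 + 84985/13986) = sqrt(-12469031/496503) = I*sqrt(687879033177)/165501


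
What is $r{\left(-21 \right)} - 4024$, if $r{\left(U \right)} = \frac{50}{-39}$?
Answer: $- \frac{156986}{39} \approx -4025.3$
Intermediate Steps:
$r{\left(U \right)} = - \frac{50}{39}$ ($r{\left(U \right)} = 50 \left(- \frac{1}{39}\right) = - \frac{50}{39}$)
$r{\left(-21 \right)} - 4024 = - \frac{50}{39} - 4024 = - \frac{156986}{39}$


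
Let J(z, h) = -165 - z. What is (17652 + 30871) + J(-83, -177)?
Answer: 48441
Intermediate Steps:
(17652 + 30871) + J(-83, -177) = (17652 + 30871) + (-165 - 1*(-83)) = 48523 + (-165 + 83) = 48523 - 82 = 48441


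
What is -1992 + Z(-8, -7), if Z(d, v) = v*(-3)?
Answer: -1971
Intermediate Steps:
Z(d, v) = -3*v
-1992 + Z(-8, -7) = -1992 - 3*(-7) = -1992 + 21 = -1971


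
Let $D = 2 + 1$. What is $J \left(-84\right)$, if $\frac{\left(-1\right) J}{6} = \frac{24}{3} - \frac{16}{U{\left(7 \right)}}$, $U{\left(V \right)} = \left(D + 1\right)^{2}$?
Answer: $3528$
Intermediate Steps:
$D = 3$
$U{\left(V \right)} = 16$ ($U{\left(V \right)} = \left(3 + 1\right)^{2} = 4^{2} = 16$)
$J = -42$ ($J = - 6 \left(\frac{24}{3} - \frac{16}{16}\right) = - 6 \left(24 \cdot \frac{1}{3} - 1\right) = - 6 \left(8 - 1\right) = \left(-6\right) 7 = -42$)
$J \left(-84\right) = \left(-42\right) \left(-84\right) = 3528$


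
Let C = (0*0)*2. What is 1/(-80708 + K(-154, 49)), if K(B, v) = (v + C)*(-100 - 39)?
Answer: -1/87519 ≈ -1.1426e-5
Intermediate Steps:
C = 0 (C = 0*2 = 0)
K(B, v) = -139*v (K(B, v) = (v + 0)*(-100 - 39) = v*(-139) = -139*v)
1/(-80708 + K(-154, 49)) = 1/(-80708 - 139*49) = 1/(-80708 - 6811) = 1/(-87519) = -1/87519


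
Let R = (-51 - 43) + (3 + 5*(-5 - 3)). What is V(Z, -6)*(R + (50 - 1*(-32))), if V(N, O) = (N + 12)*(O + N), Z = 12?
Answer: -7056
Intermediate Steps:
R = -131 (R = -94 + (3 + 5*(-8)) = -94 + (3 - 40) = -94 - 37 = -131)
V(N, O) = (12 + N)*(N + O)
V(Z, -6)*(R + (50 - 1*(-32))) = (12² + 12*12 + 12*(-6) + 12*(-6))*(-131 + (50 - 1*(-32))) = (144 + 144 - 72 - 72)*(-131 + (50 + 32)) = 144*(-131 + 82) = 144*(-49) = -7056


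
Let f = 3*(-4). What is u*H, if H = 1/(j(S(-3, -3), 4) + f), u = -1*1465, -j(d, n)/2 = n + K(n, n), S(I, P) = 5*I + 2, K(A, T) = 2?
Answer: 1465/24 ≈ 61.042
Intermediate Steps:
S(I, P) = 2 + 5*I
f = -12
j(d, n) = -4 - 2*n (j(d, n) = -2*(n + 2) = -2*(2 + n) = -4 - 2*n)
u = -1465
H = -1/24 (H = 1/((-4 - 2*4) - 12) = 1/((-4 - 8) - 12) = 1/(-12 - 12) = 1/(-24) = -1/24 ≈ -0.041667)
u*H = -1465*(-1/24) = 1465/24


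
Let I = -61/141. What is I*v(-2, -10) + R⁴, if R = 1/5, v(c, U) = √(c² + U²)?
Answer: 1/625 - 122*√26/141 ≈ -4.4103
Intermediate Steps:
I = -61/141 (I = -61*1/141 = -61/141 ≈ -0.43262)
v(c, U) = √(U² + c²)
R = ⅕ ≈ 0.20000
I*v(-2, -10) + R⁴ = -61*√((-10)² + (-2)²)/141 + (⅕)⁴ = -61*√(100 + 4)/141 + 1/625 = -122*√26/141 + 1/625 = 1/625 - 122*√26/141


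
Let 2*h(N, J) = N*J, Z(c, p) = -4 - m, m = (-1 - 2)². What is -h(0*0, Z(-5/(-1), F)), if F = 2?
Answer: 0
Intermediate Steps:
m = 9 (m = (-3)² = 9)
Z(c, p) = -13 (Z(c, p) = -4 - 1*9 = -4 - 9 = -13)
h(N, J) = J*N/2 (h(N, J) = (N*J)/2 = (J*N)/2 = J*N/2)
-h(0*0, Z(-5/(-1), F)) = -(-13)*0*0/2 = -(-13)*0/2 = -1*0 = 0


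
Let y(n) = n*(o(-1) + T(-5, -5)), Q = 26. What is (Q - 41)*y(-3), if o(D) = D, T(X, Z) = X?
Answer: -270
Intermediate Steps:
y(n) = -6*n (y(n) = n*(-1 - 5) = n*(-6) = -6*n)
(Q - 41)*y(-3) = (26 - 41)*(-6*(-3)) = -15*18 = -270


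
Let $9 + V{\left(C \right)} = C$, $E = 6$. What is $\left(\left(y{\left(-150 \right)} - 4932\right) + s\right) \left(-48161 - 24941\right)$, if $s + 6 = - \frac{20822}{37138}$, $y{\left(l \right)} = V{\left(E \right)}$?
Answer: $\frac{6707827823680}{18569} \approx 3.6124 \cdot 10^{8}$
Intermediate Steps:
$V{\left(C \right)} = -9 + C$
$y{\left(l \right)} = -3$ ($y{\left(l \right)} = -9 + 6 = -3$)
$s = - \frac{121825}{18569}$ ($s = -6 - \frac{20822}{37138} = -6 - \frac{10411}{18569} = - \frac{121825}{18569} \approx -6.5607$)
$\left(\left(y{\left(-150 \right)} - 4932\right) + s\right) \left(-48161 - 24941\right) = \left(\left(-3 - 4932\right) - \frac{121825}{18569}\right) \left(-48161 - 24941\right) = \left(-4935 - \frac{121825}{18569}\right) \left(-73102\right) = \left(- \frac{91759840}{18569}\right) \left(-73102\right) = \frac{6707827823680}{18569}$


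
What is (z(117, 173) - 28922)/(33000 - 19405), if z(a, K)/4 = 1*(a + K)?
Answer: -27762/13595 ≈ -2.0421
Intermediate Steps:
z(a, K) = 4*K + 4*a (z(a, K) = 4*(1*(a + K)) = 4*(1*(K + a)) = 4*(K + a) = 4*K + 4*a)
(z(117, 173) - 28922)/(33000 - 19405) = ((4*173 + 4*117) - 28922)/(33000 - 19405) = ((692 + 468) - 28922)/13595 = (1160 - 28922)*(1/13595) = -27762*1/13595 = -27762/13595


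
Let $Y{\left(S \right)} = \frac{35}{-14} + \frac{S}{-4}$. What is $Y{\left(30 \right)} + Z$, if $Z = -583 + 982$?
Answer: $389$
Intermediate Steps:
$Z = 399$
$Y{\left(S \right)} = - \frac{5}{2} - \frac{S}{4}$ ($Y{\left(S \right)} = 35 \left(- \frac{1}{14}\right) + S \left(- \frac{1}{4}\right) = - \frac{5}{2} - \frac{S}{4}$)
$Y{\left(30 \right)} + Z = \left(- \frac{5}{2} - \frac{15}{2}\right) + 399 = -10 + 399 = 389$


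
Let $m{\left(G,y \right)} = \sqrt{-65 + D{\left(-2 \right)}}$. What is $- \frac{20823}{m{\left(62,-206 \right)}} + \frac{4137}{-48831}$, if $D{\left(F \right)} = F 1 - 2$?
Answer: $- \frac{1379}{16277} + \frac{6941 i \sqrt{69}}{23} \approx -0.084721 + 2506.8 i$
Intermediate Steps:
$D{\left(F \right)} = -2 + F$ ($D{\left(F \right)} = F - 2 = -2 + F$)
$m{\left(G,y \right)} = i \sqrt{69}$ ($m{\left(G,y \right)} = \sqrt{-65 - 4} = \sqrt{-69} = i \sqrt{69}$)
$- \frac{20823}{m{\left(62,-206 \right)}} + \frac{4137}{-48831} = - \frac{20823}{i \sqrt{69}} + \frac{4137}{-48831} = - 20823 \left(- \frac{i \sqrt{69}}{69}\right) + 4137 \left(- \frac{1}{48831}\right) = \frac{6941 i \sqrt{69}}{23} - \frac{1379}{16277} = - \frac{1379}{16277} + \frac{6941 i \sqrt{69}}{23}$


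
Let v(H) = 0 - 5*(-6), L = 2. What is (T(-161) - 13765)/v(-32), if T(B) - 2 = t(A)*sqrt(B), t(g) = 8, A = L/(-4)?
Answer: -13763/30 + 4*I*sqrt(161)/15 ≈ -458.77 + 3.3836*I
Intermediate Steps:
A = -1/2 (A = 2/(-4) = 2*(-1/4) = -1/2 ≈ -0.50000)
v(H) = 30 (v(H) = 0 + 30 = 30)
T(B) = 2 + 8*sqrt(B)
(T(-161) - 13765)/v(-32) = ((2 + 8*sqrt(-161)) - 13765)/30 = ((2 + 8*(I*sqrt(161))) - 13765)*(1/30) = ((2 + 8*I*sqrt(161)) - 13765)*(1/30) = (-13763 + 8*I*sqrt(161))*(1/30) = -13763/30 + 4*I*sqrt(161)/15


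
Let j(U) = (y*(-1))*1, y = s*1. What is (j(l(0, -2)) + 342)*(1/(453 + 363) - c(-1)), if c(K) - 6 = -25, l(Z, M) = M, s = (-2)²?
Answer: 2620345/408 ≈ 6422.4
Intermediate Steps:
s = 4
c(K) = -19 (c(K) = 6 - 25 = -19)
y = 4 (y = 4*1 = 4)
j(U) = -4 (j(U) = (4*(-1))*1 = -4*1 = -4)
(j(l(0, -2)) + 342)*(1/(453 + 363) - c(-1)) = (-4 + 342)*(1/(453 + 363) - 1*(-19)) = 338*(1/816 + 19) = 338*(15505/816) = 2620345/408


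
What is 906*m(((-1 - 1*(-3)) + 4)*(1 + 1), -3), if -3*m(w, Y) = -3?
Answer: 906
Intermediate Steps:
m(w, Y) = 1 (m(w, Y) = -1/3*(-3) = 1)
906*m(((-1 - 1*(-3)) + 4)*(1 + 1), -3) = 906*1 = 906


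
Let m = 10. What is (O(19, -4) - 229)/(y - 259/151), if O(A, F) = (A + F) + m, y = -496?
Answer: 30804/75155 ≈ 0.40987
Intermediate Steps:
O(A, F) = 10 + A + F (O(A, F) = (A + F) + 10 = 10 + A + F)
(O(19, -4) - 229)/(y - 259/151) = ((10 + 19 - 4) - 229)/(-496 - 259/151) = (25 - 229)/(-496 - 259*1/151) = -204/(-496 - 259/151) = -204/(-75155/151) = -204*(-151/75155) = 30804/75155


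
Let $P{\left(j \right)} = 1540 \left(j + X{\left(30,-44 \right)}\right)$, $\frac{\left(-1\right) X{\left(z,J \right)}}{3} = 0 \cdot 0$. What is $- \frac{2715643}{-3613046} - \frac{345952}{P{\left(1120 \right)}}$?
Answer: $\frac{53656258697}{97371589700} \approx 0.55105$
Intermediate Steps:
$X{\left(z,J \right)} = 0$ ($X{\left(z,J \right)} = - 3 \cdot 0 \cdot 0 = \left(-3\right) 0 = 0$)
$P{\left(j \right)} = 1540 j$ ($P{\left(j \right)} = 1540 \left(j + 0\right) = 1540 j$)
$- \frac{2715643}{-3613046} - \frac{345952}{P{\left(1120 \right)}} = - \frac{2715643}{-3613046} - \frac{345952}{1540 \cdot 1120} = \left(-2715643\right) \left(- \frac{1}{3613046}\right) - \frac{345952}{1724800} = \frac{2715643}{3613046} - \frac{10811}{53900} = \frac{53656258697}{97371589700}$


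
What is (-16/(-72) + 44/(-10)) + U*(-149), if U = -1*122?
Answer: 817822/45 ≈ 18174.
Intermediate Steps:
U = -122
(-16/(-72) + 44/(-10)) + U*(-149) = (-16/(-72) + 44/(-10)) - 122*(-149) = (-16*(-1/72) + 44*(-⅒)) + 18178 = (2/9 - 22/5) + 18178 = -188/45 + 18178 = 817822/45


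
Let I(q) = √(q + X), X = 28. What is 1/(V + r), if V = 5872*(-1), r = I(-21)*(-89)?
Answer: -5872/34424937 + 89*√7/34424937 ≈ -0.00016373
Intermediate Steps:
I(q) = √(28 + q) (I(q) = √(q + 28) = √(28 + q))
r = -89*√7 (r = √(28 - 21)*(-89) = √7*(-89) = -89*√7 ≈ -235.47)
V = -5872
1/(V + r) = 1/(-5872 - 89*√7)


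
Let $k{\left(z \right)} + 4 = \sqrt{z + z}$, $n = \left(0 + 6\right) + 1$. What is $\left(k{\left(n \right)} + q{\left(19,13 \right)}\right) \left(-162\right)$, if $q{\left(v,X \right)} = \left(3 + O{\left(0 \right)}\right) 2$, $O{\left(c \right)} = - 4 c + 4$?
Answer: $-1620 - 162 \sqrt{14} \approx -2226.1$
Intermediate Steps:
$n = 7$ ($n = 6 + 1 = 7$)
$O{\left(c \right)} = 4 - 4 c$
$q{\left(v,X \right)} = 14$ ($q{\left(v,X \right)} = \left(3 + \left(4 - 0\right)\right) 2 = \left(3 + \left(4 + 0\right)\right) 2 = \left(3 + 4\right) 2 = 7 \cdot 2 = 14$)
$k{\left(z \right)} = -4 + \sqrt{2} \sqrt{z}$ ($k{\left(z \right)} = -4 + \sqrt{z + z} = -4 + \sqrt{2 z} = -4 + \sqrt{2} \sqrt{z}$)
$\left(k{\left(n \right)} + q{\left(19,13 \right)}\right) \left(-162\right) = \left(\left(-4 + \sqrt{2} \sqrt{7}\right) + 14\right) \left(-162\right) = \left(\left(-4 + \sqrt{14}\right) + 14\right) \left(-162\right) = \left(10 + \sqrt{14}\right) \left(-162\right) = -1620 - 162 \sqrt{14}$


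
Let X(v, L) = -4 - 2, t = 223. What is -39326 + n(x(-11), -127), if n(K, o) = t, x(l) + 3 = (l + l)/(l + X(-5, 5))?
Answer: -39103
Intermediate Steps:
X(v, L) = -6
x(l) = -3 + 2*l/(-6 + l) (x(l) = -3 + (l + l)/(l - 6) = -3 + (2*l)/(-6 + l) = -3 + 2*l/(-6 + l))
n(K, o) = 223
-39326 + n(x(-11), -127) = -39326 + 223 = -39103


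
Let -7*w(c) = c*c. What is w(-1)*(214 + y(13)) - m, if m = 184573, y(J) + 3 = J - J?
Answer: -1292222/7 ≈ -1.8460e+5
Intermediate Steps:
w(c) = -c²/7 (w(c) = -c*c/7 = -c²/7)
y(J) = -3 (y(J) = -3 + (J - J) = -3 + 0 = -3)
w(-1)*(214 + y(13)) - m = (-⅐*(-1)²)*(214 - 3) - 1*184573 = -⅐*1*211 - 184573 = -⅐*211 - 184573 = -211/7 - 184573 = -1292222/7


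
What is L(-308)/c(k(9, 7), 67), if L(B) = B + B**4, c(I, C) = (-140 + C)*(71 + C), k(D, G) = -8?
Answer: -4499589094/5037 ≈ -8.9331e+5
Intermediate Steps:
L(-308)/c(k(9, 7), 67) = (-308 + (-308)**4)/(-9940 + 67**2 - 69*67) = (-308 + 8999178496)/(-9940 + 4489 - 4623) = 8999178188/(-10074) = 8999178188*(-1/10074) = -4499589094/5037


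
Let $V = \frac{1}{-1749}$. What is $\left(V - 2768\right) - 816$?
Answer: $- \frac{6268417}{1749} \approx -3584.0$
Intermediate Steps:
$V = - \frac{1}{1749} \approx -0.00057176$
$\left(V - 2768\right) - 816 = \left(- \frac{1}{1749} - 2768\right) - 816 = - \frac{4841233}{1749} - 816 = - \frac{6268417}{1749}$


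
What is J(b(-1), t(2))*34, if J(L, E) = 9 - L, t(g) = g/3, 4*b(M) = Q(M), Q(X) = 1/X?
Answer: 629/2 ≈ 314.50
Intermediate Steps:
b(M) = 1/(4*M)
t(g) = g/3 (t(g) = g*(⅓) = g/3)
J(b(-1), t(2))*34 = (9 - 1/(4*(-1)))*34 = (9 - (-1)/4)*34 = (9 - 1*(-¼))*34 = (9 + ¼)*34 = (37/4)*34 = 629/2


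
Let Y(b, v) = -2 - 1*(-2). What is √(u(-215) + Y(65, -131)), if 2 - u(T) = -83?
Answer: √85 ≈ 9.2195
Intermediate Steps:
Y(b, v) = 0 (Y(b, v) = -2 + 2 = 0)
u(T) = 85 (u(T) = 2 - 1*(-83) = 2 + 83 = 85)
√(u(-215) + Y(65, -131)) = √(85 + 0) = √85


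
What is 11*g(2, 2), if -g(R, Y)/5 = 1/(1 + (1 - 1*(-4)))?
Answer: -55/6 ≈ -9.1667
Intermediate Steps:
g(R, Y) = -5/6 (g(R, Y) = -5/(1 + (1 - 1*(-4))) = -5/(1 + (1 + 4)) = -5/(1 + 5) = -5/6)
11*g(2, 2) = 11*(-5/6) = -55/6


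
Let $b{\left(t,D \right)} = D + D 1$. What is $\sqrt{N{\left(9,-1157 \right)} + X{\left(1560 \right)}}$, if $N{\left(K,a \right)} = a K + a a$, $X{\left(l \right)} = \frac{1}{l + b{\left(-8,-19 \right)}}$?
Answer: $\frac{11 \sqrt{25428408626}}{1522} \approx 1152.5$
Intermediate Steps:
$b{\left(t,D \right)} = 2 D$ ($b{\left(t,D \right)} = D + D = 2 D$)
$X{\left(l \right)} = \frac{1}{-38 + l}$ ($X{\left(l \right)} = \frac{1}{l + 2 \left(-19\right)} = \frac{1}{l - 38} = \frac{1}{-38 + l}$)
$N{\left(K,a \right)} = a^{2} + K a$ ($N{\left(K,a \right)} = K a + a^{2} = a^{2} + K a$)
$\sqrt{N{\left(9,-1157 \right)} + X{\left(1560 \right)}} = \sqrt{- 1157 \left(9 - 1157\right) + \frac{1}{-38 + 1560}} = \sqrt{\left(-1157\right) \left(-1148\right) + \frac{1}{1522}} = \sqrt{1328236 + \frac{1}{1522}} = \sqrt{\frac{2021575193}{1522}} = \frac{11 \sqrt{25428408626}}{1522}$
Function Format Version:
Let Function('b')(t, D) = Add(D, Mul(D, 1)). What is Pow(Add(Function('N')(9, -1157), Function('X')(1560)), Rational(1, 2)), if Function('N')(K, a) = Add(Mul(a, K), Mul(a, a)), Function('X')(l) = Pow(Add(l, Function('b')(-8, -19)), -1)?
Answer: Mul(Rational(11, 1522), Pow(25428408626, Rational(1, 2))) ≈ 1152.5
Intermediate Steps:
Function('b')(t, D) = Mul(2, D) (Function('b')(t, D) = Add(D, D) = Mul(2, D))
Function('X')(l) = Pow(Add(-38, l), -1) (Function('X')(l) = Pow(Add(l, Mul(2, -19)), -1) = Pow(Add(l, -38), -1) = Pow(Add(-38, l), -1))
Function('N')(K, a) = Add(Pow(a, 2), Mul(K, a)) (Function('N')(K, a) = Add(Mul(K, a), Pow(a, 2)) = Add(Pow(a, 2), Mul(K, a)))
Pow(Add(Function('N')(9, -1157), Function('X')(1560)), Rational(1, 2)) = Pow(Add(Mul(-1157, Add(9, -1157)), Pow(Add(-38, 1560), -1)), Rational(1, 2)) = Pow(Add(Mul(-1157, -1148), Pow(1522, -1)), Rational(1, 2)) = Pow(Add(1328236, Rational(1, 1522)), Rational(1, 2)) = Pow(Rational(2021575193, 1522), Rational(1, 2)) = Mul(Rational(11, 1522), Pow(25428408626, Rational(1, 2)))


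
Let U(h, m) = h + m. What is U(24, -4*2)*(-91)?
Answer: -1456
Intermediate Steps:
U(24, -4*2)*(-91) = (24 - 4*2)*(-91) = (24 - 8)*(-91) = 16*(-91) = -1456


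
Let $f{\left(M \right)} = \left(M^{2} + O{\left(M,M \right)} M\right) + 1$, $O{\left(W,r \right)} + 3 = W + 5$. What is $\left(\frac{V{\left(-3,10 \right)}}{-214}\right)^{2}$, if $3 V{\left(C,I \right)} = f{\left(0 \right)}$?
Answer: $\frac{1}{412164} \approx 2.4262 \cdot 10^{-6}$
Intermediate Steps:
$O{\left(W,r \right)} = 2 + W$ ($O{\left(W,r \right)} = -3 + \left(W + 5\right) = -3 + \left(5 + W\right) = 2 + W$)
$f{\left(M \right)} = 1 + M^{2} + M \left(2 + M\right)$ ($f{\left(M \right)} = \left(M^{2} + \left(2 + M\right) M\right) + 1 = \left(M^{2} + M \left(2 + M\right)\right) + 1 = 1 + M^{2} + M \left(2 + M\right)$)
$V{\left(C,I \right)} = \frac{1}{3}$ ($V{\left(C,I \right)} = \frac{1 + 0^{2} + 0 \left(2 + 0\right)}{3} = \frac{1 + 0 + 0 \cdot 2}{3} = \frac{1 + 0 + 0}{3} = \frac{1}{3} \cdot 1 = \frac{1}{3}$)
$\left(\frac{V{\left(-3,10 \right)}}{-214}\right)^{2} = \left(\frac{1}{3 \left(-214\right)}\right)^{2} = \left(\frac{1}{3} \left(- \frac{1}{214}\right)\right)^{2} = \left(- \frac{1}{642}\right)^{2} = \frac{1}{412164}$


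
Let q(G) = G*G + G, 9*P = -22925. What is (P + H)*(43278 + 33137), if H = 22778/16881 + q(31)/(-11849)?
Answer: -403954915692775/2076363 ≈ -1.9455e+8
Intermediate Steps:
P = -22925/9 (P = (⅑)*(-22925) = -22925/9 ≈ -2547.2)
q(G) = G + G² (q(G) = G² + G = G + G²)
H = 14891210/11766057 (H = 22778/16881 + (31*(1 + 31))/(-11849) = 22778*(1/16881) + (31*32)*(-1/11849) = 22778/16881 + 992*(-1/11849) = 22778/16881 - 992/11849 = 14891210/11766057 ≈ 1.2656)
(P + H)*(43278 + 33137) = (-22925/9 + 14891210/11766057)*(43278 + 33137) = -89867611945/35298171*76415 = -403954915692775/2076363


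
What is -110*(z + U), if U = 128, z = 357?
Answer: -53350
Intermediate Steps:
-110*(z + U) = -110*(357 + 128) = -110*485 = -53350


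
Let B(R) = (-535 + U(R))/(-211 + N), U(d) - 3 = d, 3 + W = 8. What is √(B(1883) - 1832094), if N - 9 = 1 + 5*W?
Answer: I*√3546948845/44 ≈ 1353.6*I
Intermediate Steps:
W = 5 (W = -3 + 8 = 5)
U(d) = 3 + d
N = 35 (N = 9 + (1 + 5*5) = 9 + (1 + 25) = 9 + 26 = 35)
B(R) = 133/44 - R/176 (B(R) = (-535 + (3 + R))/(-211 + 35) = (-532 + R)/(-176) = (-532 + R)*(-1/176) = 133/44 - R/176)
√(B(1883) - 1832094) = √((133/44 - 1/176*1883) - 1832094) = √((133/44 - 1883/176) - 1832094) = √(-1351/176 - 1832094) = √(-322449895/176) = I*√3546948845/44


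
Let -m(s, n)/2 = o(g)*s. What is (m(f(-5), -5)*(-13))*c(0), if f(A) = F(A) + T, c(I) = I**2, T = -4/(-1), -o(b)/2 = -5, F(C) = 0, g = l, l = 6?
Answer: 0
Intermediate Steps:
g = 6
o(b) = 10 (o(b) = -2*(-5) = 10)
T = 4 (T = -4*(-1) = 4)
f(A) = 4 (f(A) = 0 + 4 = 4)
m(s, n) = -20*s
(m(f(-5), -5)*(-13))*c(0) = (-20*4*(-13))*0**2 = -80*(-13)*0 = 1040*0 = 0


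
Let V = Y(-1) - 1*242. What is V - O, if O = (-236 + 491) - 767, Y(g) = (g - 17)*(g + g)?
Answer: 306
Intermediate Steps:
Y(g) = 2*g*(-17 + g) (Y(g) = (-17 + g)*(2*g) = 2*g*(-17 + g))
O = -512 (O = 255 - 767 = -512)
V = -206 (V = 2*(-1)*(-17 - 1) - 1*242 = 2*(-1)*(-18) - 242 = 36 - 242 = -206)
V - O = -206 - 1*(-512) = -206 + 512 = 306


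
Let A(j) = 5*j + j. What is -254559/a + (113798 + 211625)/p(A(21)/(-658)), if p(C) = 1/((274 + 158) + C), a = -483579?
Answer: 1064592690111596/7576071 ≈ 1.4052e+8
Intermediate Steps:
A(j) = 6*j
p(C) = 1/(432 + C)
-254559/a + (113798 + 211625)/p(A(21)/(-658)) = -254559/(-483579) + (113798 + 211625)/(1/(432 + (6*21)/(-658))) = -254559*(-1/483579) + 325423/(1/(432 + 126*(-1/658))) = 84853/161193 + 325423/(1/(432 - 9/47)) = 84853/161193 + 325423/(1/(20295/47)) = 84853/161193 + 325423/(47/20295) = 84853/161193 + 325423*(20295/47) = 84853/161193 + 6604459785/47 = 1064592690111596/7576071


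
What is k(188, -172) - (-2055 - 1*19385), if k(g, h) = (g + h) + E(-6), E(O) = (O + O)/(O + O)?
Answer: 21457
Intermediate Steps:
E(O) = 1 (E(O) = (2*O)/((2*O)) = (2*O)*(1/(2*O)) = 1)
k(g, h) = 1 + g + h (k(g, h) = (g + h) + 1 = 1 + g + h)
k(188, -172) - (-2055 - 1*19385) = (1 + 188 - 172) - (-2055 - 1*19385) = 17 - (-2055 - 19385) = 17 - 1*(-21440) = 17 + 21440 = 21457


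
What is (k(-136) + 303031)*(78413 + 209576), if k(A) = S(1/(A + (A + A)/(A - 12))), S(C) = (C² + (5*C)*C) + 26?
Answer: 1075310211567508527/12320648 ≈ 8.7277e+10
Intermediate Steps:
S(C) = 26 + 6*C² (S(C) = (C² + 5*C²) + 26 = 6*C² + 26 = 26 + 6*C²)
k(A) = 26 + 6/(A + 2*A/(-12 + A))² (k(A) = 26 + 6*(1/(A + (A + A)/(A - 12)))² = 26 + 6*(1/(A + (2*A)/(-12 + A)))² = 26 + 6*(1/(A + 2*A/(-12 + A)))² = 26 + 6/(A + 2*A/(-12 + A))²)
(k(-136) + 303031)*(78413 + 209576) = ((26 + 6*(-12 - 136)²/((-136)²*(-10 - 136)²)) + 303031)*(78413 + 209576) = ((26 + 6*(1/18496)*(-148)²/(-146)²) + 303031)*287989 = ((26 + 6*(1/18496)*21904*(1/21316)) + 303031)*287989 = ((26 + 4107/12320648) + 303031)*287989 = (320340955/12320648 + 303031)*287989 = (3733858625043/12320648)*287989 = 1075310211567508527/12320648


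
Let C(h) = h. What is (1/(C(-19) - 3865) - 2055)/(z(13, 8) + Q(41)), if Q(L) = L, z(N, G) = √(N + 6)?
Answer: -327246461/6455208 + 7981621*√19/6455208 ≈ -45.305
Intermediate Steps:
z(N, G) = √(6 + N)
(1/(C(-19) - 3865) - 2055)/(z(13, 8) + Q(41)) = (1/(-19 - 3865) - 2055)/(√(6 + 13) + 41) = (1/(-3884) - 2055)/(√19 + 41) = (-1/3884 - 2055)/(41 + √19) = -7981621/(3884*(41 + √19))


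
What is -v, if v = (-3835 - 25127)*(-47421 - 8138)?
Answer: -1609099758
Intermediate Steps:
v = 1609099758 (v = -28962*(-55559) = 1609099758)
-v = -1*1609099758 = -1609099758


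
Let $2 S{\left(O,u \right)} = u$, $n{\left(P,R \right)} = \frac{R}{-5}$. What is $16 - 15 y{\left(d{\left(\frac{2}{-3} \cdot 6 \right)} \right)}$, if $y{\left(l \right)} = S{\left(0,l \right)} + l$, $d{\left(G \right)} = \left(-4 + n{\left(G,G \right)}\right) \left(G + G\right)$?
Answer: $-560$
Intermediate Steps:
$n{\left(P,R \right)} = - \frac{R}{5}$ ($n{\left(P,R \right)} = R \left(- \frac{1}{5}\right) = - \frac{R}{5}$)
$S{\left(O,u \right)} = \frac{u}{2}$
$d{\left(G \right)} = 2 G \left(-4 - \frac{G}{5}\right)$ ($d{\left(G \right)} = \left(-4 - \frac{G}{5}\right) \left(G + G\right) = \left(-4 - \frac{G}{5}\right) 2 G = 2 G \left(-4 - \frac{G}{5}\right)$)
$y{\left(l \right)} = \frac{3 l}{2}$ ($y{\left(l \right)} = \frac{l}{2} + l = \frac{3 l}{2}$)
$16 - 15 y{\left(d{\left(\frac{2}{-3} \cdot 6 \right)} \right)} = 16 - 15 \frac{3 \left(- \frac{2 \frac{2}{-3} \cdot 6 \left(20 + \frac{2}{-3} \cdot 6\right)}{5}\right)}{2} = 16 - 15 \frac{3 \left(- \frac{2 \cdot 2 \left(- \frac{1}{3}\right) 6 \left(20 + 2 \left(- \frac{1}{3}\right) 6\right)}{5}\right)}{2} = 16 - 15 \frac{3 \left(- \frac{2 \left(\left(- \frac{2}{3}\right) 6\right) \left(20 - 4\right)}{5}\right)}{2} = 16 - 15 \frac{3 \left(\left(- \frac{2}{5}\right) \left(-4\right) \left(20 - 4\right)\right)}{2} = 16 - 15 \frac{3 \left(\left(- \frac{2}{5}\right) \left(-4\right) 16\right)}{2} = 16 - 15 \cdot \frac{3}{2} \cdot \frac{128}{5} = 16 - 576 = -560$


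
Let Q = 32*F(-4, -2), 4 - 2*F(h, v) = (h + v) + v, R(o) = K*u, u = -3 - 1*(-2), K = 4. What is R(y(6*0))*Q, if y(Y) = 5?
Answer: -768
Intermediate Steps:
u = -1 (u = -3 + 2 = -1)
R(o) = -4 (R(o) = 4*(-1) = -4)
F(h, v) = 2 - v - h/2 (F(h, v) = 2 - ((h + v) + v)/2 = 2 - (h + 2*v)/2 = 2 + (-v - h/2) = 2 - v - h/2)
Q = 192 (Q = 32*(2 - 1*(-2) - ½*(-4)) = 32*(2 + 2 + 2) = 32*6 = 192)
R(y(6*0))*Q = -4*192 = -768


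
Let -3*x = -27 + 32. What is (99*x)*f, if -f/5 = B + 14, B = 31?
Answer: 37125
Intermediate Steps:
x = -5/3 (x = -(-27 + 32)/3 = -1/3*5 = -5/3 ≈ -1.6667)
f = -225 (f = -5*(31 + 14) = -5*45 = -225)
(99*x)*f = (99*(-5/3))*(-225) = -165*(-225) = 37125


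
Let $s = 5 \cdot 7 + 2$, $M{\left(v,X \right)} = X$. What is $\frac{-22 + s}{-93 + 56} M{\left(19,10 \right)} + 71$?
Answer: $\frac{2477}{37} \approx 66.946$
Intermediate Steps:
$s = 37$ ($s = 35 + 2 = 37$)
$\frac{-22 + s}{-93 + 56} M{\left(19,10 \right)} + 71 = \frac{-22 + 37}{-93 + 56} \cdot 10 + 71 = \frac{15}{-37} \cdot 10 + 71 = 15 \left(- \frac{1}{37}\right) 10 + 71 = \left(- \frac{15}{37}\right) 10 + 71 = - \frac{150}{37} + 71 = \frac{2477}{37}$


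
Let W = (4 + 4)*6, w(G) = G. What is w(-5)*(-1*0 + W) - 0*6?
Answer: -240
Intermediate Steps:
W = 48 (W = 8*6 = 48)
w(-5)*(-1*0 + W) - 0*6 = -5*(-1*0 + 48) - 0*6 = -5*(0 + 48) - 11*0 = -5*48 + 0 = -240 + 0 = -240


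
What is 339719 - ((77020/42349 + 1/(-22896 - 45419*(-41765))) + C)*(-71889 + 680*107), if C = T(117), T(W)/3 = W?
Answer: 301272751126378767/9294549951175 ≈ 32414.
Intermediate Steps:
T(W) = 3*W
C = 351 (C = 3*117 = 351)
339719 - ((77020/42349 + 1/(-22896 - 45419*(-41765))) + C)*(-71889 + 680*107) = 339719 - ((77020/42349 + 1/(-22896 - 45419*(-41765))) + 351)*(-71889 + 680*107) = 339719 - ((77020*(1/42349) - 1/41765/(-68315)) + 351)*(-71889 + 72760) = 339719 - ((77020/42349 - 1/68315*(-1/41765)) + 351)*871 = 339719 - ((77020/42349 + 1/2853175975) + 351)*871 = 339719 - (219751613636849/120829149365275 + 351)*871 = 339719 - 42630783040848374*871/120829149365275 = 339719 - 1*2856262463736841058/9294549951175 = 339719 - 2856262463736841058/9294549951175 = 301272751126378767/9294549951175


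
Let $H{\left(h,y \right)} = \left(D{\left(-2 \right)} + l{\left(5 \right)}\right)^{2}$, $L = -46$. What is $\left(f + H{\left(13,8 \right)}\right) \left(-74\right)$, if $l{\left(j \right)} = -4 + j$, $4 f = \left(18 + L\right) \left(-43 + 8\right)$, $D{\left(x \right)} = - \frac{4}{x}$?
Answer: $-18796$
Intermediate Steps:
$f = 245$ ($f = \frac{\left(18 - 46\right) \left(-43 + 8\right)}{4} = \frac{\left(-28\right) \left(-35\right)}{4} = \frac{1}{4} \cdot 980 = 245$)
$H{\left(h,y \right)} = 9$ ($H{\left(h,y \right)} = \left(- \frac{4}{-2} + \left(-4 + 5\right)\right)^{2} = \left(\left(-4\right) \left(- \frac{1}{2}\right) + 1\right)^{2} = \left(2 + 1\right)^{2} = 3^{2} = 9$)
$\left(f + H{\left(13,8 \right)}\right) \left(-74\right) = \left(245 + 9\right) \left(-74\right) = 254 \left(-74\right) = -18796$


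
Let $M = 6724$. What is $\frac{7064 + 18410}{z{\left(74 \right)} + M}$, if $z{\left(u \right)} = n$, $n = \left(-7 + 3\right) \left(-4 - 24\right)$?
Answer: $\frac{12737}{3418} \approx 3.7264$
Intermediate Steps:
$n = 112$ ($n = - 4 \left(-4 - 24\right) = \left(-4\right) \left(-28\right) = 112$)
$z{\left(u \right)} = 112$
$\frac{7064 + 18410}{z{\left(74 \right)} + M} = \frac{7064 + 18410}{112 + 6724} = \frac{25474}{6836} = 25474 \cdot \frac{1}{6836} = \frac{12737}{3418}$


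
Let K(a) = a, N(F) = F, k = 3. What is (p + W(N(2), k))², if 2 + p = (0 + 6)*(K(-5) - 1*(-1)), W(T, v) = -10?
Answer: 1296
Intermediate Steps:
p = -26 (p = -2 + (0 + 6)*(-5 - 1*(-1)) = -2 + 6*(-5 + 1) = -2 + 6*(-4) = -2 - 24 = -26)
(p + W(N(2), k))² = (-26 - 10)² = (-36)² = 1296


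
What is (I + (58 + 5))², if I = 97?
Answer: 25600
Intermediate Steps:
(I + (58 + 5))² = (97 + (58 + 5))² = (97 + 63)² = 160² = 25600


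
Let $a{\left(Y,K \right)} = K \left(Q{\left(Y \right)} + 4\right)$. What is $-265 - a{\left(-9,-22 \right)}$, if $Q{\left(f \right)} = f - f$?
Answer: $-177$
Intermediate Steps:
$Q{\left(f \right)} = 0$
$a{\left(Y,K \right)} = 4 K$ ($a{\left(Y,K \right)} = K \left(0 + 4\right) = K 4 = 4 K$)
$-265 - a{\left(-9,-22 \right)} = -265 - 4 \left(-22\right) = -265 - -88 = -265 + 88 = -177$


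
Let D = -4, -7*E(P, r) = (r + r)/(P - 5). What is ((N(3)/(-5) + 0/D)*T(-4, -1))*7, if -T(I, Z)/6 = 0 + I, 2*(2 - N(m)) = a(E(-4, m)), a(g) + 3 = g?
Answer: -116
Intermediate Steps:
E(P, r) = -2*r/(7*(-5 + P)) (E(P, r) = -(r + r)/(7*(P - 5)) = -2*r/(7*(-5 + P)))
a(g) = -3 + g
N(m) = 7/2 - m/63 (N(m) = 2 - (-3 - 2*m/(-35 + 7*(-4)))/2 = 2 - (-3 - 2*m/(-35 - 28))/2 = 2 - (-3 - 2*m/(-63))/2 = 2 - (-3 - 2*m*(-1/63))/2 = 2 - (-3 + 2*m/63)/2 = 2 + (3/2 - m/63) = 7/2 - m/63)
T(I, Z) = -6*I (T(I, Z) = -6*(0 + I) = -6*I)
((N(3)/(-5) + 0/D)*T(-4, -1))*7 = (((7/2 - 1/63*3)/(-5) + 0/(-4))*(-6*(-4)))*7 = (((7/2 - 1/21)*(-1/5) + 0*(-1/4))*24)*7 = (((145/42)*(-1/5) + 0)*24)*7 = ((-29/42 + 0)*24)*7 = -29/42*24*7 = -116/7*7 = -116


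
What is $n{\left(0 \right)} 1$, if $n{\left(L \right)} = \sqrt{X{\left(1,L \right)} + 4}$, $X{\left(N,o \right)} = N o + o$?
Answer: $2$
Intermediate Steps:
$X{\left(N,o \right)} = o + N o$
$n{\left(L \right)} = \sqrt{4 + 2 L}$ ($n{\left(L \right)} = \sqrt{L \left(1 + 1\right) + 4} = \sqrt{L 2 + 4} = \sqrt{2 L + 4} = \sqrt{4 + 2 L}$)
$n{\left(0 \right)} 1 = \sqrt{4 + 2 \cdot 0} \cdot 1 = \sqrt{4 + 0} \cdot 1 = \sqrt{4} \cdot 1 = 2 \cdot 1 = 2$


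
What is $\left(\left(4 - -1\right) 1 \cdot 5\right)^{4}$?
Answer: $390625$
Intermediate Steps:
$\left(\left(4 - -1\right) 1 \cdot 5\right)^{4} = \left(\left(4 + 1\right) 1 \cdot 5\right)^{4} = \left(5 \cdot 1 \cdot 5\right)^{4} = \left(5 \cdot 5\right)^{4} = 25^{4} = 390625$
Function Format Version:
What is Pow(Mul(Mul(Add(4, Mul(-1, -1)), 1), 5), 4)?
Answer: 390625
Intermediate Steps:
Pow(Mul(Mul(Add(4, Mul(-1, -1)), 1), 5), 4) = Pow(Mul(Mul(Add(4, 1), 1), 5), 4) = Pow(Mul(Mul(5, 1), 5), 4) = Pow(Mul(5, 5), 4) = Pow(25, 4) = 390625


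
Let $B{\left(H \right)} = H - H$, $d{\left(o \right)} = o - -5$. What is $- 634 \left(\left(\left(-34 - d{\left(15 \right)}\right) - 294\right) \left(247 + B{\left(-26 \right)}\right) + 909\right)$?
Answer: $53919798$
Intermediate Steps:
$d{\left(o \right)} = 5 + o$ ($d{\left(o \right)} = o + 5 = 5 + o$)
$B{\left(H \right)} = 0$
$- 634 \left(\left(\left(-34 - d{\left(15 \right)}\right) - 294\right) \left(247 + B{\left(-26 \right)}\right) + 909\right) = - 634 \left(\left(\left(-34 - \left(5 + 15\right)\right) - 294\right) \left(247 + 0\right) + 909\right) = - 634 \left(\left(\left(-34 - 20\right) - 294\right) 247 + 909\right) = - 634 \left(\left(-54 - 294\right) 247 + 909\right) = - 634 \left(\left(-348\right) 247 + 909\right) = - 634 \left(-85956 + 909\right) = \left(-634\right) \left(-85047\right) = 53919798$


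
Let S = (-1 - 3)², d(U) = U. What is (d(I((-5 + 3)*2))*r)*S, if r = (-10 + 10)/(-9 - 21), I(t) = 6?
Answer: 0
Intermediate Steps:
r = 0 (r = 0/(-30) = 0*(-1/30) = 0)
S = 16 (S = (-4)² = 16)
(d(I((-5 + 3)*2))*r)*S = (6*0)*16 = 0*16 = 0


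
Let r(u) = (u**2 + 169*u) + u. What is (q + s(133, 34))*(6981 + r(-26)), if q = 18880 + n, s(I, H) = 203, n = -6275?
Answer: 41459496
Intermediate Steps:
r(u) = u**2 + 170*u
q = 12605 (q = 18880 - 6275 = 12605)
(q + s(133, 34))*(6981 + r(-26)) = (12605 + 203)*(6981 - 26*(170 - 26)) = 12808*(6981 - 26*144) = 12808*(6981 - 3744) = 12808*3237 = 41459496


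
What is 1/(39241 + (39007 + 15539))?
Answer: 1/93787 ≈ 1.0662e-5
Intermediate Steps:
1/(39241 + (39007 + 15539)) = 1/(39241 + 54546) = 1/93787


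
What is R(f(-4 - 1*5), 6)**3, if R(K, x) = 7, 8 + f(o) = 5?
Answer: 343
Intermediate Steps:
f(o) = -3 (f(o) = -8 + 5 = -3)
R(f(-4 - 1*5), 6)**3 = 7**3 = 343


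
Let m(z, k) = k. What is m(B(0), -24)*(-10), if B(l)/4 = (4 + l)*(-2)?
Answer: 240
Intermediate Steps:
B(l) = -32 - 8*l (B(l) = 4*((4 + l)*(-2)) = 4*(-8 - 2*l) = -32 - 8*l)
m(B(0), -24)*(-10) = -24*(-10) = 240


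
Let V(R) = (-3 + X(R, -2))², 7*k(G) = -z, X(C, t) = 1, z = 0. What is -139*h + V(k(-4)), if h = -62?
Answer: 8622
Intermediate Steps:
k(G) = 0 (k(G) = (-1*0)/7 = (⅐)*0 = 0)
V(R) = 4 (V(R) = (-3 + 1)² = (-2)² = 4)
-139*h + V(k(-4)) = -139*(-62) + 4 = 8618 + 4 = 8622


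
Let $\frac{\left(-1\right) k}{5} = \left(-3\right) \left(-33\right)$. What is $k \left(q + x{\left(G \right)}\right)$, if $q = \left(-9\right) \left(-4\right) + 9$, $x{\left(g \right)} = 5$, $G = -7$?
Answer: $-24750$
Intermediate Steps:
$k = -495$ ($k = - 5 \left(\left(-3\right) \left(-33\right)\right) = \left(-5\right) 99 = -495$)
$q = 45$ ($q = 36 + 9 = 45$)
$k \left(q + x{\left(G \right)}\right) = - 495 \left(45 + 5\right) = \left(-495\right) 50 = -24750$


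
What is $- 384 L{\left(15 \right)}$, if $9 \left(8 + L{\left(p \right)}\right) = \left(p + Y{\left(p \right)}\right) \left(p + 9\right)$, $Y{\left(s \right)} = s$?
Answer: $-27648$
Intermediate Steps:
$L{\left(p \right)} = -8 + \frac{2 p \left(9 + p\right)}{9}$ ($L{\left(p \right)} = -8 + \frac{\left(p + p\right) \left(p + 9\right)}{9} = -8 + \frac{2 p \left(9 + p\right)}{9}$)
$- 384 L{\left(15 \right)} = - 384 \left(-8 + 2 \cdot 15 + \frac{2 \cdot 15^{2}}{9}\right) = - 384 \left(-8 + 30 + \frac{2}{9} \cdot 225\right) = - 384 \left(-8 + 30 + 50\right) = \left(-384\right) 72 = -27648$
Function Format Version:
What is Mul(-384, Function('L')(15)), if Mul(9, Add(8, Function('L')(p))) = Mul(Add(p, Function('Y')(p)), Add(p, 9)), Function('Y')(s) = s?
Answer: -27648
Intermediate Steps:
Function('L')(p) = Add(-8, Mul(Rational(2, 9), p, Add(9, p))) (Function('L')(p) = Add(-8, Mul(Rational(1, 9), Mul(Add(p, p), Add(p, 9)))) = Add(-8, Mul(Rational(1, 9), Mul(Mul(2, p), Add(9, p)))) = Add(-8, Mul(Rational(1, 9), Mul(2, p, Add(9, p)))) = Add(-8, Mul(Rational(2, 9), p, Add(9, p))))
Mul(-384, Function('L')(15)) = Mul(-384, Add(-8, Mul(2, 15), Mul(Rational(2, 9), Pow(15, 2)))) = Mul(-384, Add(-8, 30, Mul(Rational(2, 9), 225))) = Mul(-384, Add(-8, 30, 50)) = Mul(-384, 72) = -27648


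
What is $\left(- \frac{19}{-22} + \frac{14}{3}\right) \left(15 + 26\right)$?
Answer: $\frac{14965}{66} \approx 226.74$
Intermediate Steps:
$\left(- \frac{19}{-22} + \frac{14}{3}\right) \left(15 + 26\right) = \left(\left(-19\right) \left(- \frac{1}{22}\right) + 14 \cdot \frac{1}{3}\right) 41 = \left(\frac{19}{22} + \frac{14}{3}\right) 41 = \frac{365}{66} \cdot 41 = \frac{14965}{66}$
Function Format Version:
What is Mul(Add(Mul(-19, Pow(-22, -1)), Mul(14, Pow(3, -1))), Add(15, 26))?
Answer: Rational(14965, 66) ≈ 226.74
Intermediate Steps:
Mul(Add(Mul(-19, Pow(-22, -1)), Mul(14, Pow(3, -1))), Add(15, 26)) = Mul(Add(Mul(-19, Rational(-1, 22)), Mul(14, Rational(1, 3))), 41) = Mul(Add(Rational(19, 22), Rational(14, 3)), 41) = Mul(Rational(365, 66), 41) = Rational(14965, 66)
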